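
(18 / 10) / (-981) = -0.00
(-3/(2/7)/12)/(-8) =7/64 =0.11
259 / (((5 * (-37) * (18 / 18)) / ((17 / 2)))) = -11.90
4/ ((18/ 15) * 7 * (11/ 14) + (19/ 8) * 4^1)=40/ 161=0.25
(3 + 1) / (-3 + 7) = 1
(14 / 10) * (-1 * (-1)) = 7 / 5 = 1.40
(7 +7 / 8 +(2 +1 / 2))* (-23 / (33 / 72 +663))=-5727 / 15923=-0.36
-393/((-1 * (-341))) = -393/341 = -1.15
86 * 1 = 86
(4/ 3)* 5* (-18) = -120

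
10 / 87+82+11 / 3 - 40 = 3983 / 87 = 45.78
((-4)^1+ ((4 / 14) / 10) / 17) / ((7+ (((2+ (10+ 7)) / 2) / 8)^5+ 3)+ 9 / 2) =-2494562304 / 10519868345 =-0.24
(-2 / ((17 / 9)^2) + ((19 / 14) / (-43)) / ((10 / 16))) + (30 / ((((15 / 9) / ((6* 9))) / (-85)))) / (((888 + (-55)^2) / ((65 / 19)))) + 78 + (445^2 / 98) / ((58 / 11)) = 2606193963983 / 6710331460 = 388.39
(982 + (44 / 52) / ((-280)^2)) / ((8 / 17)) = 17014524987 / 8153600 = 2086.75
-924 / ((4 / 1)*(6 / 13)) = -1001 / 2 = -500.50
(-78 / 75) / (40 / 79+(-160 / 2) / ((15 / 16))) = 3081 / 251300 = 0.01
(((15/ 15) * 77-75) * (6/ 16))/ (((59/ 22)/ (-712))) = -11748/ 59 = -199.12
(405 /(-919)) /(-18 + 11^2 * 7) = -405 /761851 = -0.00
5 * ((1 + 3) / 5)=4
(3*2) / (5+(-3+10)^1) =1 / 2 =0.50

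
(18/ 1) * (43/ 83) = 774/ 83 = 9.33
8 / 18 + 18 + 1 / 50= 8309 / 450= 18.46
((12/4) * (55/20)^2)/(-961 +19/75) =-27225/1152896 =-0.02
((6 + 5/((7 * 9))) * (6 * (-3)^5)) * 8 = -496368/7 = -70909.71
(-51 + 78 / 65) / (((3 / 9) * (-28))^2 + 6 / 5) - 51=-204915 / 3974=-51.56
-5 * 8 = -40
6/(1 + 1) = 3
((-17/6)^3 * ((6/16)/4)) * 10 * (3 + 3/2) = -24565/256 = -95.96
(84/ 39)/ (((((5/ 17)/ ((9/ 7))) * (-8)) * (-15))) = 51/ 650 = 0.08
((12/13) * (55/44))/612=5/2652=0.00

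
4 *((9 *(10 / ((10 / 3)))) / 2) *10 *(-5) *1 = -2700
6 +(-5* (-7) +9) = 50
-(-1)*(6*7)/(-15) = -14/5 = -2.80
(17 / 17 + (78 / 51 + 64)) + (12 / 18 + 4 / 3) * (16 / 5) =6199 / 85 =72.93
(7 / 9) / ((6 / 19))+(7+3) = 673 / 54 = 12.46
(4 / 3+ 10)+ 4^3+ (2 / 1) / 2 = 229 / 3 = 76.33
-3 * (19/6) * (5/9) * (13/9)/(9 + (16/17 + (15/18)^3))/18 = -41990/1042983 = -0.04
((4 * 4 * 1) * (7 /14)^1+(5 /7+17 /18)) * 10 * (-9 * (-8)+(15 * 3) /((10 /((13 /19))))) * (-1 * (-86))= 82944635 /133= 623643.87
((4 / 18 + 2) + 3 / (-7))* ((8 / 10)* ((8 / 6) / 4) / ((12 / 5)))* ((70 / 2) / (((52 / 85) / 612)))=816425 / 117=6977.99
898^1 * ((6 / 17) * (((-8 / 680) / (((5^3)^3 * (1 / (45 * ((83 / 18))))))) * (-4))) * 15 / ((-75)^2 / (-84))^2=233738624 / 44097900390625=0.00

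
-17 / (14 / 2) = -2.43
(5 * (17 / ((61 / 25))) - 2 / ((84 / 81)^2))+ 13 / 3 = 2676449 / 71736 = 37.31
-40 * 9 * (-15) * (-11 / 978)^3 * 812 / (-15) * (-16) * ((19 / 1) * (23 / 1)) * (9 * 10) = -1133513673600 / 4330747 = -261736.29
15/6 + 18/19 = 131/38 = 3.45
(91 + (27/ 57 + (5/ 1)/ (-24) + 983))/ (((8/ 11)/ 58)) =156266935/ 1824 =85672.66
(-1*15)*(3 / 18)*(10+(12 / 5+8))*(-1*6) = 306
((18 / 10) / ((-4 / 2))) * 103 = -927 / 10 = -92.70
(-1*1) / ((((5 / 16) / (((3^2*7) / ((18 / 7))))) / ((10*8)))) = -6272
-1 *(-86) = 86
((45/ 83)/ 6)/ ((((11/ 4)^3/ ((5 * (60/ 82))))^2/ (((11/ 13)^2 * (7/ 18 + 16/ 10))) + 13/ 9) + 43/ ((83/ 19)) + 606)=12372480000/ 87627383989603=0.00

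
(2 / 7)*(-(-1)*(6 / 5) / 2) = 6 / 35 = 0.17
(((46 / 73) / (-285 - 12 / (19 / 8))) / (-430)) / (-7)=-437 / 605466015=-0.00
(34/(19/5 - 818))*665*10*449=-124685.46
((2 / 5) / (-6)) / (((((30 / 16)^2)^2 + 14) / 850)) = -696320 / 323907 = -2.15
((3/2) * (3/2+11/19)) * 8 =24.95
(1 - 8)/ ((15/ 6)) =-14/ 5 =-2.80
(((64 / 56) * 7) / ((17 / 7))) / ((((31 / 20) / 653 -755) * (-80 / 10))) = 0.00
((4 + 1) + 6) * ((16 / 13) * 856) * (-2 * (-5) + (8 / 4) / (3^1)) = 4820992 / 39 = 123615.18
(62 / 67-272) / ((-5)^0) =-18162 / 67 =-271.07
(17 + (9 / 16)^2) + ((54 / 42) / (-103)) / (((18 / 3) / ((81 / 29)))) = 92658493 / 5352704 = 17.31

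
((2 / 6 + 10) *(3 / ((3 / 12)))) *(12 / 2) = 744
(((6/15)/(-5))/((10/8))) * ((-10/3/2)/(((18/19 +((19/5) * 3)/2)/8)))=2432/18945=0.13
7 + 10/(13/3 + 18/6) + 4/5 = 504/55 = 9.16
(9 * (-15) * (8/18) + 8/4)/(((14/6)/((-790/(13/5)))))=687300/91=7552.75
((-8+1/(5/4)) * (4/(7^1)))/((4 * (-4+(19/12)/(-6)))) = 2592/10745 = 0.24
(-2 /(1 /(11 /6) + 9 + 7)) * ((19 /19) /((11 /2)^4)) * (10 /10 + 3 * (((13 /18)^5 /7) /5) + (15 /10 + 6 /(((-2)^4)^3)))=-29363827 /88268019840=-0.00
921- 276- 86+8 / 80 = 5591 / 10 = 559.10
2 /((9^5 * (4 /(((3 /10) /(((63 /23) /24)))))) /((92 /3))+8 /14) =29624 /43409479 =0.00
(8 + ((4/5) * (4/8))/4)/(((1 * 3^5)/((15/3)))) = 1/6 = 0.17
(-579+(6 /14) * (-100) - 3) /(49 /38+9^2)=-7.59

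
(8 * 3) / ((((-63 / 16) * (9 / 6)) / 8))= -2048 / 63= -32.51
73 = 73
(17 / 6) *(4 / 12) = 17 / 18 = 0.94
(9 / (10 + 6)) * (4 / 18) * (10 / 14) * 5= 0.45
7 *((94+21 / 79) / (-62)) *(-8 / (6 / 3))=104258 / 2449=42.57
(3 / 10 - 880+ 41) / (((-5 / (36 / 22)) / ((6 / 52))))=226449 / 7150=31.67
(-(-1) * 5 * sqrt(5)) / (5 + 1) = 5 * sqrt(5) / 6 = 1.86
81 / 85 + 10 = 931 / 85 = 10.95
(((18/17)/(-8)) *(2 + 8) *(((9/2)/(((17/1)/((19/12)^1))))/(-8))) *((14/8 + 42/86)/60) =65835/25450496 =0.00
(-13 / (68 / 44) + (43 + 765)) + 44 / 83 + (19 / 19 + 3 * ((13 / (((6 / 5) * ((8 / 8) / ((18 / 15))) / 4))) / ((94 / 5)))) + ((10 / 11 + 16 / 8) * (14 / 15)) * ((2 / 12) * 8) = 813.04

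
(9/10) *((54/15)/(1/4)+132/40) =1593/100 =15.93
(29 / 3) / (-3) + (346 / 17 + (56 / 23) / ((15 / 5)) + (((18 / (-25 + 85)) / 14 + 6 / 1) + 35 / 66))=132739597 / 5419260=24.49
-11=-11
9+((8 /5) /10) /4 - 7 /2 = 277 /50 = 5.54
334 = 334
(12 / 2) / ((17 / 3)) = 18 / 17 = 1.06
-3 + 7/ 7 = -2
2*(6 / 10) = 6 / 5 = 1.20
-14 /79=-0.18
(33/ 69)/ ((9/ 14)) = 154/ 207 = 0.74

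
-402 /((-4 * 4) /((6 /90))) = 67 /40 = 1.68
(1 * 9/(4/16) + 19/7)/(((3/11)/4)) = 11924/21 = 567.81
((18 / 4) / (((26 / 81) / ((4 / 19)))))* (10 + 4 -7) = 5103 / 247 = 20.66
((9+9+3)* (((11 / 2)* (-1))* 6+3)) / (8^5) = -0.02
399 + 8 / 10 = 1999 / 5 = 399.80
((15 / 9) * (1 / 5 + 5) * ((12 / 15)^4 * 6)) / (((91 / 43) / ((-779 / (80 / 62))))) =-132916096 / 21875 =-6076.16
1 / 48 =0.02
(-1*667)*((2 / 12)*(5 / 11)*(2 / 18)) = -3335 / 594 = -5.61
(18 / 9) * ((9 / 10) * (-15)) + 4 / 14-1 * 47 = -516 / 7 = -73.71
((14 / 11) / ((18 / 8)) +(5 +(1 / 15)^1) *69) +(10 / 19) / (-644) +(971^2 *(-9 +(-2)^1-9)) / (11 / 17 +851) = -8381157973073 / 384608070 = -21791.43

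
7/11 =0.64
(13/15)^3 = 2197/3375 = 0.65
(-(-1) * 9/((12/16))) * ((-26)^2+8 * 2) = 8304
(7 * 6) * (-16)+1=-671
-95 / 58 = -1.64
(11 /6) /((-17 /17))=-11 /6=-1.83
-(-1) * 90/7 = 90/7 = 12.86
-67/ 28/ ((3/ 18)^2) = -603/ 7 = -86.14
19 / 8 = 2.38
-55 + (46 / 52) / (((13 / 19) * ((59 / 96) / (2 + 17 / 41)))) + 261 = 86291690 / 408811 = 211.08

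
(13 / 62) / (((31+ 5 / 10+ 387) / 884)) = 11492 / 25947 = 0.44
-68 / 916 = -0.07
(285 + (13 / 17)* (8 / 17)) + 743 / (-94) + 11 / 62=116903771 / 421073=277.63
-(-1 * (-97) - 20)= -77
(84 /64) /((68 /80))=105 /68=1.54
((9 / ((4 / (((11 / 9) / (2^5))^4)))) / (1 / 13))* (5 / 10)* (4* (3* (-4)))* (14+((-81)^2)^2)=-8193214212755 / 127401984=-64309.94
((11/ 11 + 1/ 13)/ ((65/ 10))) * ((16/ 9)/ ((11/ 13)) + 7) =25228/ 16731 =1.51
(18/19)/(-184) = -9/1748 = -0.01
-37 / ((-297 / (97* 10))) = 35890 / 297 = 120.84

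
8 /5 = 1.60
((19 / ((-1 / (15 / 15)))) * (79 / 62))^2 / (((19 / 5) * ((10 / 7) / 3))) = 2490159 / 7688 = 323.90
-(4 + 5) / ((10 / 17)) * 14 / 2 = -107.10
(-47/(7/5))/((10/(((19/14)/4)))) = -893/784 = -1.14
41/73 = 0.56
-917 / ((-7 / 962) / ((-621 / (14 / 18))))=-100619565.43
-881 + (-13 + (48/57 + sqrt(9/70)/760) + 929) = 3 * sqrt(70)/53200 + 681/19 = 35.84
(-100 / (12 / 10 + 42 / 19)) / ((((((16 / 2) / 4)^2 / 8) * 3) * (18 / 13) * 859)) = -30875 / 1878633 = -0.02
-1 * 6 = -6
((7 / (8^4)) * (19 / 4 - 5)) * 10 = -35 / 8192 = -0.00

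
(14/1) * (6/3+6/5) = 224/5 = 44.80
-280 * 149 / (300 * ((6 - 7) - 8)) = 2086 / 135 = 15.45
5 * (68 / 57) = 340 / 57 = 5.96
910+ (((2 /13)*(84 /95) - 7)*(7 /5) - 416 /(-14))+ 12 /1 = 40722477 /43225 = 942.10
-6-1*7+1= -12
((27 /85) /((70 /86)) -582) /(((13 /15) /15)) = -15572601 /1547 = -10066.32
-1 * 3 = -3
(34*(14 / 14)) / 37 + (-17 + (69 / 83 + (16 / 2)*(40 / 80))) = -34548 / 3071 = -11.25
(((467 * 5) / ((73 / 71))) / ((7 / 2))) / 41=331570 / 20951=15.83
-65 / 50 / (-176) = 13 / 1760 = 0.01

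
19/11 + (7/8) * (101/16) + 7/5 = 60901/7040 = 8.65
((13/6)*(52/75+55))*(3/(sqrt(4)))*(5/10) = 54301/600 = 90.50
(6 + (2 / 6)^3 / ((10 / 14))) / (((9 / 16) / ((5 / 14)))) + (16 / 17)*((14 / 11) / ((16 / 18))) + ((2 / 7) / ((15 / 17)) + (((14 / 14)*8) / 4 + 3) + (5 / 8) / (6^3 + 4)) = 76462223 / 7270560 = 10.52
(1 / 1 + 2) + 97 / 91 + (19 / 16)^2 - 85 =-1852589 / 23296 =-79.52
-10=-10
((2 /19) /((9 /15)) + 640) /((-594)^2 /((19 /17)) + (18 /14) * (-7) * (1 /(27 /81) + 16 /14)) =51086 /25189515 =0.00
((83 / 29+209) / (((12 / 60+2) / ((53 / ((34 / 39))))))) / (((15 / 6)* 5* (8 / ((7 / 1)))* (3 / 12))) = 44448768 / 27115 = 1639.27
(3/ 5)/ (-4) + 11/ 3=211/ 60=3.52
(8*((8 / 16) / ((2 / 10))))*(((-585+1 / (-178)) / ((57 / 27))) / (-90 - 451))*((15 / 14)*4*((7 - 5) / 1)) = 562307400 / 6403817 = 87.81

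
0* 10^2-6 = -6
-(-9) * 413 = 3717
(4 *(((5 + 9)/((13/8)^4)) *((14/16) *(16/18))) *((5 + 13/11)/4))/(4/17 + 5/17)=464027648/25447851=18.23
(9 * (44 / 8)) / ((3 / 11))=363 / 2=181.50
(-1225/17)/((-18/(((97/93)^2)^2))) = 108448369225/22890391506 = 4.74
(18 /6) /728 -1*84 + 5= -57509 /728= -79.00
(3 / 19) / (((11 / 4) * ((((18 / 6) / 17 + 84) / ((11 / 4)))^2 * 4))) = 3179 / 207506448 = 0.00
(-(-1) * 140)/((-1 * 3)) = -140/3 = -46.67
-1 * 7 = -7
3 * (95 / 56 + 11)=2133 / 56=38.09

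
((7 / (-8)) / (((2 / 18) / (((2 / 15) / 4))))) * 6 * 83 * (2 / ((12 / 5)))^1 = -1743 / 16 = -108.94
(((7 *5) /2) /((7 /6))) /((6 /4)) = 10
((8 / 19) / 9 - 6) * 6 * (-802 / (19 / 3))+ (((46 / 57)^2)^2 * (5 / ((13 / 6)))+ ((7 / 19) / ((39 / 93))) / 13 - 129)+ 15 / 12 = 10457568348775 / 2378618892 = 4396.49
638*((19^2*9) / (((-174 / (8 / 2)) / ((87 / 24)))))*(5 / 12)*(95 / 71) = -54700525 / 568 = -96303.74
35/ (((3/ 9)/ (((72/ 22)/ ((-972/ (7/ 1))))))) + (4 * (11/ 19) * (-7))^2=9303091/ 35739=260.31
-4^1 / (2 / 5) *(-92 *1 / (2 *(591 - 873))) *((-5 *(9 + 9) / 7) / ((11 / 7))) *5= 34500 / 517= 66.73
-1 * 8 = -8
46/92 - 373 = -745/2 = -372.50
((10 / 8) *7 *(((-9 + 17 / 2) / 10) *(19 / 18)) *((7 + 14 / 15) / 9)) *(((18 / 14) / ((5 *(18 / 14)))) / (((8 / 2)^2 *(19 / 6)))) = -833 / 518400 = -0.00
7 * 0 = 0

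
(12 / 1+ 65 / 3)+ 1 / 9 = 304 / 9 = 33.78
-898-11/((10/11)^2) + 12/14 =-637317/700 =-910.45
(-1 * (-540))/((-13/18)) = -9720/13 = -747.69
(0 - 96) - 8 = -104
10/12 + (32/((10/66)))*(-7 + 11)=25369/30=845.63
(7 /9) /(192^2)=7 /331776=0.00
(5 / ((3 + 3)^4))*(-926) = -2315 / 648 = -3.57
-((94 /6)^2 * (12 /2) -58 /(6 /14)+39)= -1376.33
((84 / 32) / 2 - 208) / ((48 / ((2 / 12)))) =-3307 / 4608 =-0.72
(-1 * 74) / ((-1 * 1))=74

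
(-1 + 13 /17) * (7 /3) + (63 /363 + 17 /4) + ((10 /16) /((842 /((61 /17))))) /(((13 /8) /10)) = 525646547 /135095532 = 3.89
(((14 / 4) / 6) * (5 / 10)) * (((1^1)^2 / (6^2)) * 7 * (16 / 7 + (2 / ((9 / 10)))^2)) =896 / 2187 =0.41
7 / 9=0.78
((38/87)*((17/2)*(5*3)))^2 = 2608225/841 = 3101.34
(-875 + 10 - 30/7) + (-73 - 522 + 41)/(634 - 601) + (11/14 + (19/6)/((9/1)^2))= -2366270/2673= -885.25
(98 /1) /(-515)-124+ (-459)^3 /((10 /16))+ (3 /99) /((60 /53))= -6310892731985 /40788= -154724250.56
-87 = -87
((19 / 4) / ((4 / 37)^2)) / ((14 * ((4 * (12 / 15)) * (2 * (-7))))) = -130055 / 200704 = -0.65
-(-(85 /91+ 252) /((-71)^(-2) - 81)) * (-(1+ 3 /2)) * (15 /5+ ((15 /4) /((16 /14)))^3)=145723805394513 /487025803264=299.21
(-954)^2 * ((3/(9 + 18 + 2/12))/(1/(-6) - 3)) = -98292528/3097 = -31737.98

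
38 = 38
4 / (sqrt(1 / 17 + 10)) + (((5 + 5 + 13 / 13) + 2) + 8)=4*sqrt(323) / 57 + 21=22.26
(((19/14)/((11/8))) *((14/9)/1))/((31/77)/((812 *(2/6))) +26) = 863968/14631453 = 0.06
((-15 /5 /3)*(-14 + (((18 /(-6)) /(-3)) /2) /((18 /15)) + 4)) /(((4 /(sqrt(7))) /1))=115*sqrt(7) /48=6.34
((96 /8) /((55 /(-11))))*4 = -48 /5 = -9.60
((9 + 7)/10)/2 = 4/5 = 0.80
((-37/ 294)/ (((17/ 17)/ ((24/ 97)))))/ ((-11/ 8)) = 1184/ 52283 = 0.02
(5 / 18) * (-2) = -5 / 9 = -0.56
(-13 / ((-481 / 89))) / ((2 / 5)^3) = 37.58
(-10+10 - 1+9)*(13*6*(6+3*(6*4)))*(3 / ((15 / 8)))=389376 / 5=77875.20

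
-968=-968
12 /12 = 1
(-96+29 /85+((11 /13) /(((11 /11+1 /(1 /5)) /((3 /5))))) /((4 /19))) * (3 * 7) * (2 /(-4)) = 1000.20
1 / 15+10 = 151 / 15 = 10.07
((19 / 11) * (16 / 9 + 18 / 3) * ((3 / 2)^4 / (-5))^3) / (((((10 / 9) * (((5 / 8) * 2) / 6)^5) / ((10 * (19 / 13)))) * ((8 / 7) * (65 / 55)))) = -4568720686614 / 13203125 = -346033.28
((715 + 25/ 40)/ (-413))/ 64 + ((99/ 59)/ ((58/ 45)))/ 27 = 129655/ 6132224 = 0.02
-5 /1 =-5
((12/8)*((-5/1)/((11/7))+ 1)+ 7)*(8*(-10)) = -3280/11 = -298.18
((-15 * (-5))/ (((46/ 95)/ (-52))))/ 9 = -61750/ 69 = -894.93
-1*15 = -15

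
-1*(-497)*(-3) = -1491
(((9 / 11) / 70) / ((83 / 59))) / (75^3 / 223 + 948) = 39471 / 13490953630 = 0.00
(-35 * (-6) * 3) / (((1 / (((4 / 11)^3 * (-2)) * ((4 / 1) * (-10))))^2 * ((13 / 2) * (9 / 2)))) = 7340032000 / 23030293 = 318.71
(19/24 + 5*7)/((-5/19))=-16321/120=-136.01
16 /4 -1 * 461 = -457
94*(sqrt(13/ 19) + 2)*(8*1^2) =752*sqrt(247)/ 19 + 1504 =2126.03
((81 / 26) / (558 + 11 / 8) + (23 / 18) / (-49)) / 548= -1052257 / 28118071800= -0.00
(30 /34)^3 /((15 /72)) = 16200 /4913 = 3.30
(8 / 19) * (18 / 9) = 16 / 19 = 0.84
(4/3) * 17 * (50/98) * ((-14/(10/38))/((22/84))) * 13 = -335920/11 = -30538.18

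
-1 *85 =-85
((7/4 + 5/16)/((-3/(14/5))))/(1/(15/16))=-231/128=-1.80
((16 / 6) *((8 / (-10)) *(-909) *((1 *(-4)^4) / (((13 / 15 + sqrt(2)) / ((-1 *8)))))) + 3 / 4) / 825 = 1032585497 / 309100 - 59572224 *sqrt(2) / 15455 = -2110.55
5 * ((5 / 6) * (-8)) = -33.33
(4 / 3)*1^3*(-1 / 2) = -2 / 3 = -0.67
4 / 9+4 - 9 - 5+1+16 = 7.44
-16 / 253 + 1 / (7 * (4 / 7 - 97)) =-11053 / 170775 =-0.06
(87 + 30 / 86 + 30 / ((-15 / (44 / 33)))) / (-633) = -10924 / 81657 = -0.13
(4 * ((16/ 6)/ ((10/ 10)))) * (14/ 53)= 448/ 159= 2.82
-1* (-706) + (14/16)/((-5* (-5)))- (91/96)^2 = 705.14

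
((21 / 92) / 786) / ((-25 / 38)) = -133 / 301300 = -0.00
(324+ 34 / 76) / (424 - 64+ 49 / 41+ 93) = 505489 / 707636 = 0.71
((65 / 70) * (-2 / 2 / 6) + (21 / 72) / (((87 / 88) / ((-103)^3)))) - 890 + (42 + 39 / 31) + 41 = -73216076057 / 226548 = -323181.30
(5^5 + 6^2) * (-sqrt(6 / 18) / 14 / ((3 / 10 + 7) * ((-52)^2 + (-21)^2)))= -0.01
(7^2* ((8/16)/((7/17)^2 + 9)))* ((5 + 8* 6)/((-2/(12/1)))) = -42483/50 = -849.66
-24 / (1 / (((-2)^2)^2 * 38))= -14592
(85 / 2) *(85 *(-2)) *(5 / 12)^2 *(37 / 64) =-6683125 / 9216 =-725.17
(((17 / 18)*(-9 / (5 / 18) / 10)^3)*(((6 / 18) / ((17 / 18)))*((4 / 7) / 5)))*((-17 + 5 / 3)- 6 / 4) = 11927898 / 546875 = 21.81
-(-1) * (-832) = -832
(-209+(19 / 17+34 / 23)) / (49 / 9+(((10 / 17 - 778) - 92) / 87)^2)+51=259825274781 / 5298229423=49.04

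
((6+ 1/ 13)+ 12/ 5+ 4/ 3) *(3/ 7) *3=5739/ 455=12.61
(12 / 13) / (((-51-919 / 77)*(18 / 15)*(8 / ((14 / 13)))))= -2695 / 1637948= -0.00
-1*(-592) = 592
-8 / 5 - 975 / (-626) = -133 / 3130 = -0.04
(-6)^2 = 36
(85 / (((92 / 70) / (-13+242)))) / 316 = 681275 / 14536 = 46.87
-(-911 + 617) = 294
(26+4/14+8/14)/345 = 188/2415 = 0.08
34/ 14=17/ 7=2.43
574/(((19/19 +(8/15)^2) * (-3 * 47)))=-43050/13583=-3.17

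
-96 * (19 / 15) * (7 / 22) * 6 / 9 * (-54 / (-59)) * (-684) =52399872 / 3245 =16147.88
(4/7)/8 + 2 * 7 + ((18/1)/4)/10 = 2033/140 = 14.52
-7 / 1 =-7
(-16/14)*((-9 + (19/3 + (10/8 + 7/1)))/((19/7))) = -134/57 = -2.35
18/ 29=0.62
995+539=1534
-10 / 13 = -0.77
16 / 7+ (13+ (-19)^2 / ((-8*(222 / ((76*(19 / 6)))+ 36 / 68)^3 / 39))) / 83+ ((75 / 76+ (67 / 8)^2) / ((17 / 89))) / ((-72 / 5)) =-30.35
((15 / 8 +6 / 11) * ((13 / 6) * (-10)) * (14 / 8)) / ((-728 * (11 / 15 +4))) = 0.03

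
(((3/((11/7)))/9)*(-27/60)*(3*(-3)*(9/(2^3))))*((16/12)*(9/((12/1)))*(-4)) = -1701/440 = -3.87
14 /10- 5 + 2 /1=-8 /5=-1.60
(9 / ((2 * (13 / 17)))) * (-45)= -6885 / 26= -264.81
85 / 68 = 1.25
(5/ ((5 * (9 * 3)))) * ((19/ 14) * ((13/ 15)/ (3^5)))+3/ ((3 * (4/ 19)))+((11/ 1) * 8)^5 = 14542286258813849/ 2755620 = 5277319172.75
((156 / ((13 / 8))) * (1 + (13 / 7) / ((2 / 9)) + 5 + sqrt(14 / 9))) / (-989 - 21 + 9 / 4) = -38592 / 28217 - 128 * sqrt(14) / 4031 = -1.49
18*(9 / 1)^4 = 118098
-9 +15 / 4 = -5.25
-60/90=-2/3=-0.67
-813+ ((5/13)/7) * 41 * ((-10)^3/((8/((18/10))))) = -120108/91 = -1319.87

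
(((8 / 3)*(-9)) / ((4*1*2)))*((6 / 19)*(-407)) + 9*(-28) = 2538 / 19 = 133.58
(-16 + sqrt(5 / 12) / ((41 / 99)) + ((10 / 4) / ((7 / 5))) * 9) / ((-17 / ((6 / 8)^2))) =-297 * sqrt(15) / 22304 - 9 / 3808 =-0.05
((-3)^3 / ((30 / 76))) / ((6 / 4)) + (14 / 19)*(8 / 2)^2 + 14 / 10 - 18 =-4789 / 95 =-50.41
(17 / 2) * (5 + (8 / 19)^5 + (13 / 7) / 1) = 1012198088 / 17332693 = 58.40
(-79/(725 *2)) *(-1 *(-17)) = -1343/1450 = -0.93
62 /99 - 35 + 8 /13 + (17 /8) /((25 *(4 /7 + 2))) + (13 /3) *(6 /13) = -1814687 /57200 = -31.73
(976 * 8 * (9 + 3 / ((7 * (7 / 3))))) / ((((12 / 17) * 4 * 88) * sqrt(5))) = 31110 * sqrt(5) / 539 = 129.06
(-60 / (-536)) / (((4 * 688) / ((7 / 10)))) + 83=61215509 / 737536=83.00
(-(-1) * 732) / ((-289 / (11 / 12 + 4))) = -3599 / 289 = -12.45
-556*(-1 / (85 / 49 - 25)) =-6811 / 285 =-23.90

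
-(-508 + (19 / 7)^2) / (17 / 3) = 4329 / 49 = 88.35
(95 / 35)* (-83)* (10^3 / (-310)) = 157700 / 217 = 726.73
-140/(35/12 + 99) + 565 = 689315/1223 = 563.63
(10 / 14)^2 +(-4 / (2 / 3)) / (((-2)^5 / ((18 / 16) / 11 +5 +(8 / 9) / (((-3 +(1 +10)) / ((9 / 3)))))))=105515 / 68992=1.53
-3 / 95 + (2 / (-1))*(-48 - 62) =20897 / 95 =219.97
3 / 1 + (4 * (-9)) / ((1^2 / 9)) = -321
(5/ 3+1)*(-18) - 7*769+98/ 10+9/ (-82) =-2222737/ 410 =-5421.31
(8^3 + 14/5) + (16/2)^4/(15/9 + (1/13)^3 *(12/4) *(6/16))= 1306142058/439535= 2971.65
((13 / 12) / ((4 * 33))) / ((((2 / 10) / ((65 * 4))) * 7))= 4225 / 2772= 1.52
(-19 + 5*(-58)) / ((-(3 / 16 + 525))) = 1648 / 2801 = 0.59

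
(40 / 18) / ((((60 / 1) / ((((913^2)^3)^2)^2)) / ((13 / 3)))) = 1462992208275138417535500998051177617806408554298616118471207762691857293 / 81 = 18061632200927634784388900000000000000000000000000000000000000000000000.00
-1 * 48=-48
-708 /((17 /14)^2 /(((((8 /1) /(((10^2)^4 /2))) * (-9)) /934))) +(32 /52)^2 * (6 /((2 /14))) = 283422313191633 /17819333593750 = 15.91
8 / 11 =0.73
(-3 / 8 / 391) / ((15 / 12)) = -3 / 3910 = -0.00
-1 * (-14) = 14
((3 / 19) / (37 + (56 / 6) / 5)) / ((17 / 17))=45 / 11077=0.00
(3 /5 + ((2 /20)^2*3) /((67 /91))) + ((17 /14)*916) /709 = 2.21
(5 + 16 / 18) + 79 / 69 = 7.03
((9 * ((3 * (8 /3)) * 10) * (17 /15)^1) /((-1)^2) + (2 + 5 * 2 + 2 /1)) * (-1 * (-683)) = 566890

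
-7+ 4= -3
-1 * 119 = -119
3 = 3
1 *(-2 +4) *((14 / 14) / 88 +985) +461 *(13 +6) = 472077 / 44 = 10729.02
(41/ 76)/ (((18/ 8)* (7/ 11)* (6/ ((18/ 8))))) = 451/ 3192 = 0.14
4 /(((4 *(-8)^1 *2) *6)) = -1 /96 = -0.01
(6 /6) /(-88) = -1 /88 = -0.01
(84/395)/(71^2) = 84/1991195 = 0.00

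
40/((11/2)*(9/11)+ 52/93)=7440/941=7.91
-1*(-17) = 17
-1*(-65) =65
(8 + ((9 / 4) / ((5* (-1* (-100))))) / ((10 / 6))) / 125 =80027 / 1250000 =0.06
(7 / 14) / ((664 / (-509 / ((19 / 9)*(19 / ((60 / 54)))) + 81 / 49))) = -220169 / 23490992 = -0.01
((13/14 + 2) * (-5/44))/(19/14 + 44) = -41/5588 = -0.01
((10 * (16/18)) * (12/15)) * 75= 1600/3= 533.33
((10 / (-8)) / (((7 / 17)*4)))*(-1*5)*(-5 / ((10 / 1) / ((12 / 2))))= -11.38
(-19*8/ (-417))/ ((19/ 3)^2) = 0.01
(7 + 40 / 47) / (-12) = -123 / 188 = -0.65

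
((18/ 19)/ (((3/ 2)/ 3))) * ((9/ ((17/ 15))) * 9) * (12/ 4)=131220/ 323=406.25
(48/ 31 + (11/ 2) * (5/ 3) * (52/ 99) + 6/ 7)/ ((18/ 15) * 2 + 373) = 211520/ 10997343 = 0.02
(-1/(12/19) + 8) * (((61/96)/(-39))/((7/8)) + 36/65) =96437/28080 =3.43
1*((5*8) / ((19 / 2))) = 80 / 19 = 4.21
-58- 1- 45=-104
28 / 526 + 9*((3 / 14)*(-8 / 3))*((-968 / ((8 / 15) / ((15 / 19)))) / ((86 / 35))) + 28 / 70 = 3222565682 / 1074355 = 2999.54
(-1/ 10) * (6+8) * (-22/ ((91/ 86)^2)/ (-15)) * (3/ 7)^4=-4393224/ 71009575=-0.06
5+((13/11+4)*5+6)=406/11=36.91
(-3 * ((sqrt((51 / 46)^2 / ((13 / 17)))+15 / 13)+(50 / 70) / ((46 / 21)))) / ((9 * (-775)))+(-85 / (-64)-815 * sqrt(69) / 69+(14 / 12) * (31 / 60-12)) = -815 * sqrt(69) / 69-322164179 / 26694720+17 * sqrt(221) / 463450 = -110.18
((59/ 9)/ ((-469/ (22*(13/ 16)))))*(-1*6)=8437/ 5628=1.50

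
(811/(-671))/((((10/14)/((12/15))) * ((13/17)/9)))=-3474324/218075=-15.93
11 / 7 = 1.57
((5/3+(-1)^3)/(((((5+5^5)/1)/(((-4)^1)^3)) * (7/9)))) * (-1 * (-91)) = -2496/1565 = -1.59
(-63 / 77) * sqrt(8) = -18 * sqrt(2) / 11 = -2.31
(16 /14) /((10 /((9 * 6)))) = 216 /35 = 6.17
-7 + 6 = -1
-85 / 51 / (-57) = 0.03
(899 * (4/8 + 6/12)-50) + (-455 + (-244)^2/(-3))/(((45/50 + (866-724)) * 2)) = 777.97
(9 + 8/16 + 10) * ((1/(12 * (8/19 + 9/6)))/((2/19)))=4693/584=8.04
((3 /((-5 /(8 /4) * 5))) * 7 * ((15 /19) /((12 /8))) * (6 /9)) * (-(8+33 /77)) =472 /95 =4.97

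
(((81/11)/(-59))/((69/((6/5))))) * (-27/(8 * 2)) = 2187/597080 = 0.00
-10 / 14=-5 / 7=-0.71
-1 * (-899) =899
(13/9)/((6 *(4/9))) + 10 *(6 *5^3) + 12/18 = 7501.21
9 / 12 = 3 / 4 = 0.75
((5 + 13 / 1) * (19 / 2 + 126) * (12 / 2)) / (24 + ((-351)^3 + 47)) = -7317 / 21621740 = -0.00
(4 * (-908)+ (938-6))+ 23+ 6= -2671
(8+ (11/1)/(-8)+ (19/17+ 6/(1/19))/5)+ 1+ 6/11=233331/7480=31.19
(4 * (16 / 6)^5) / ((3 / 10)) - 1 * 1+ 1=1310720 / 729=1797.97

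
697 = 697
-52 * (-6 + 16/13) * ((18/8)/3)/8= 23.25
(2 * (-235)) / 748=-235 / 374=-0.63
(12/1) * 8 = 96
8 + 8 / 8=9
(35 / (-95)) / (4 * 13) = -7 / 988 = -0.01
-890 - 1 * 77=-967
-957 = -957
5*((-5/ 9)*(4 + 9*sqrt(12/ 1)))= -50*sqrt(3) - 100/ 9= -97.71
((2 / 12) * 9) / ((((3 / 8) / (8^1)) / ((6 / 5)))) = 192 / 5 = 38.40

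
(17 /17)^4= 1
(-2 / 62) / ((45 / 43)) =-43 / 1395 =-0.03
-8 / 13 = -0.62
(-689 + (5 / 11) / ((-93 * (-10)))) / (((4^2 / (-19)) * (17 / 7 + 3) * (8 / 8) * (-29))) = -9867851 / 1898688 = -5.20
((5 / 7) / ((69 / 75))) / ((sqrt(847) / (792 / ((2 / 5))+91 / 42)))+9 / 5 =9 / 5+212375 *sqrt(7) / 10626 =54.68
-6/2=-3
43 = 43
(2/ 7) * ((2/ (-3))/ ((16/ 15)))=-5/ 28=-0.18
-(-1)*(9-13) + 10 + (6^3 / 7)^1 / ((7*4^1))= 348 / 49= 7.10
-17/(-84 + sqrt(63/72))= 34*sqrt(14)/56441 + 1632/8063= 0.20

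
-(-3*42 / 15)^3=592.70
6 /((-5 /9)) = -54 /5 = -10.80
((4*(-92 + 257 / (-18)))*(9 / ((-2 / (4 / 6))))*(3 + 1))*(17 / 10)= 8672.27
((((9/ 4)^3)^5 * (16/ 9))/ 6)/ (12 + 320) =7625597484987/ 44560285696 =171.13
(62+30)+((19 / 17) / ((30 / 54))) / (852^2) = 630729939 / 6855760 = 92.00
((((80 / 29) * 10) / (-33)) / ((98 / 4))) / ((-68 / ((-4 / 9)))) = -1600 / 7174629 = -0.00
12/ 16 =3/ 4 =0.75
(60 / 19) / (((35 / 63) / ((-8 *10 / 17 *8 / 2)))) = -34560 / 323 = -107.00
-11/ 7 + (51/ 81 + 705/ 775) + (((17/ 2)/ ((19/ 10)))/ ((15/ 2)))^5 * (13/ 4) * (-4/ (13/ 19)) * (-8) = 393275791771/ 34359783255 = 11.45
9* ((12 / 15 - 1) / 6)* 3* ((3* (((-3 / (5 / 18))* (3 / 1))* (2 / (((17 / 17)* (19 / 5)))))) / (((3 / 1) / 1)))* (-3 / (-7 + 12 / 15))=4374 / 589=7.43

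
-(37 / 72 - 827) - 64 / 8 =58931 / 72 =818.49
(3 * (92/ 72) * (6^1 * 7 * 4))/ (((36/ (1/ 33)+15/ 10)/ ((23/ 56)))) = 529/ 2379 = 0.22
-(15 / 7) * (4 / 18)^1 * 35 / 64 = -25 / 96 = -0.26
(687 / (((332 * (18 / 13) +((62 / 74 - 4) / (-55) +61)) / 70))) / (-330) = -3855215 / 13776436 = -0.28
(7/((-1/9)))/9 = -7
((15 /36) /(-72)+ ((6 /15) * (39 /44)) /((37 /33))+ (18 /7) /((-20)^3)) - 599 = -8373276833 /13986000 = -598.69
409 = 409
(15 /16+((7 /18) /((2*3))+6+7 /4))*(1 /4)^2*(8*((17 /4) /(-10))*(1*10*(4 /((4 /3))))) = -64277 /1152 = -55.80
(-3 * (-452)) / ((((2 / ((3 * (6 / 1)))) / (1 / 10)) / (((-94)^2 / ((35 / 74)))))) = 22799303.59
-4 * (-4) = 16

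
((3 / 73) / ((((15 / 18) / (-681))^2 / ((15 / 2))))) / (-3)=-25043094 / 365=-68611.22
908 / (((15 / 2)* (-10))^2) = 908 / 5625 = 0.16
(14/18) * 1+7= 7.78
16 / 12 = 4 / 3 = 1.33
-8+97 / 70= -463 / 70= -6.61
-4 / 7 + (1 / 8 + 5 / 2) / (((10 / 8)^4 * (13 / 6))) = -4276 / 56875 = -0.08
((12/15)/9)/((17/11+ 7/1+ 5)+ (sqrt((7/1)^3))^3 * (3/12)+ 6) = -30272/43938421623+ 4648336 * sqrt(7)/219692108115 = 0.00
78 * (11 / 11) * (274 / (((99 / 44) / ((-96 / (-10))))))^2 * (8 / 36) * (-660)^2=10319259063637.33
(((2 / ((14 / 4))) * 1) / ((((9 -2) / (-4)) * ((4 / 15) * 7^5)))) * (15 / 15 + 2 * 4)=-540 / 823543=-0.00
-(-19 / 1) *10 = 190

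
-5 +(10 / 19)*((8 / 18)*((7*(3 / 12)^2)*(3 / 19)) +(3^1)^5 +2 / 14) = 1864715 / 15162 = 122.99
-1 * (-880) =880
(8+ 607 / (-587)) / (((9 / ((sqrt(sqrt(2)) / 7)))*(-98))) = -1363*2^(1 / 4) / 1208046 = -0.00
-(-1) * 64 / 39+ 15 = 649 / 39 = 16.64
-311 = -311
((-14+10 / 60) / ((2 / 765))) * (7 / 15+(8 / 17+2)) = -62167 / 4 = -15541.75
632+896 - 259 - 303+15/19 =18369/19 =966.79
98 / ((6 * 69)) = 49 / 207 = 0.24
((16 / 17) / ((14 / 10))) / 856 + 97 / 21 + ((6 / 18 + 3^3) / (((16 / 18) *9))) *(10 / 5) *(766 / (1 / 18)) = 3599209855 / 38199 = 94222.62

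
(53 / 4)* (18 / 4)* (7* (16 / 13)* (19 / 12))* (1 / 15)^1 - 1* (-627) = 88559 / 130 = 681.22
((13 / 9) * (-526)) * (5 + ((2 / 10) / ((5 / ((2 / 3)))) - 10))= 2550574 / 675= 3778.63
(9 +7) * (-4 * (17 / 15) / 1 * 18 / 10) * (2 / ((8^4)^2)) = -0.00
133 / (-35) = -3.80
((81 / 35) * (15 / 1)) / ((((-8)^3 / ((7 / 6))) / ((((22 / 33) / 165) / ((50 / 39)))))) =-351 / 1408000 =-0.00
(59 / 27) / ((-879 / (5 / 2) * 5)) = -59 / 47466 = -0.00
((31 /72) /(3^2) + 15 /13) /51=0.02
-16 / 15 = -1.07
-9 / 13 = -0.69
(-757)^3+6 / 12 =-867596185 / 2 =-433798092.50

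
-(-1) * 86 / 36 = 43 / 18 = 2.39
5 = 5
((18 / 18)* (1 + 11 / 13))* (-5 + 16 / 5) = -216 / 65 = -3.32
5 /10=1 /2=0.50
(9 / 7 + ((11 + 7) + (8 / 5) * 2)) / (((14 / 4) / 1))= 1574 / 245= 6.42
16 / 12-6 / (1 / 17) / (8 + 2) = -133 / 15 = -8.87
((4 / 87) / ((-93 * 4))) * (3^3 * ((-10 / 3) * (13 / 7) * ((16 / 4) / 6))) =260 / 18879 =0.01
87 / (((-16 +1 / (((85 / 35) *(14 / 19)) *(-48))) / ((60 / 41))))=-8519040 / 1071371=-7.95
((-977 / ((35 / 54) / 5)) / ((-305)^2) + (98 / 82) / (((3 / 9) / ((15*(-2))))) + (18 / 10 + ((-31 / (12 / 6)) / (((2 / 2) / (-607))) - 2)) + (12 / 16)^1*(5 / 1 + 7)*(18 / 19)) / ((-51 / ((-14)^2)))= -35776.47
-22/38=-11/19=-0.58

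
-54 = -54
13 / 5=2.60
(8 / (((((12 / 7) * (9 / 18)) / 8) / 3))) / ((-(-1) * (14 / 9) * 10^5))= 9 / 6250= 0.00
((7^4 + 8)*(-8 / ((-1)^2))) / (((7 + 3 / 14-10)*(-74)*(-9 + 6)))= 44968 / 1443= 31.16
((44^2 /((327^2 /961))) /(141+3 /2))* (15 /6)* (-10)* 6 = -18.32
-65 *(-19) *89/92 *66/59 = 3627195/2714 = 1336.48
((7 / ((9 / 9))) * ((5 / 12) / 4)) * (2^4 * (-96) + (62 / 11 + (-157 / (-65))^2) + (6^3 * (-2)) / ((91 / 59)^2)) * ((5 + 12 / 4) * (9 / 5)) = -11655947517 / 650650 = -17914.31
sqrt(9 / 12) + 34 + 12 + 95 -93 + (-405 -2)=-359 + sqrt(3) / 2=-358.13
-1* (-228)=228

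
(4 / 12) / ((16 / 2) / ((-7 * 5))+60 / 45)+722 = 83787 / 116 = 722.30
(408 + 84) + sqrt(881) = sqrt(881) + 492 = 521.68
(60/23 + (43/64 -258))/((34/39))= -14622933/50048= -292.18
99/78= 33/26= 1.27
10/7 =1.43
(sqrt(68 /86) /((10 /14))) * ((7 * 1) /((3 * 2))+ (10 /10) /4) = 119 * sqrt(1462) /2580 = 1.76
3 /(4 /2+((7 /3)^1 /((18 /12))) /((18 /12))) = 81 /82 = 0.99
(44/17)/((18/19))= 418/153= 2.73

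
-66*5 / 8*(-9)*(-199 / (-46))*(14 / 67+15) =301129785 / 12328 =24426.49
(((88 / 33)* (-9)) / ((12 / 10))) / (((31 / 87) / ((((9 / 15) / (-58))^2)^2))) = -243 / 378029500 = -0.00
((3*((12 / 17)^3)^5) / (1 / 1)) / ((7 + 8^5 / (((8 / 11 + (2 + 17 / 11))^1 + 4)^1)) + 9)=262882305616379904 / 64745147002100523421867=0.00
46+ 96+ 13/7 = 143.86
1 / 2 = 0.50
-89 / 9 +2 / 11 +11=128 / 99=1.29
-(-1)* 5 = 5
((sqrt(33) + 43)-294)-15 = -266 + sqrt(33) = -260.26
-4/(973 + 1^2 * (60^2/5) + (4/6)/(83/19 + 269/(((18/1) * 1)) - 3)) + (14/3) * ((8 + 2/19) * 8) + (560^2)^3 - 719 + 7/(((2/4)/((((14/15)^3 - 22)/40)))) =7472042515956592358084848319/242276433750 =30840979455999576.18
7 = 7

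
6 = 6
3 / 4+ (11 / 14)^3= 3389 / 2744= 1.24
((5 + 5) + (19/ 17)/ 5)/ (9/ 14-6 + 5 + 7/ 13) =56.38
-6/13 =-0.46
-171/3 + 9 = -48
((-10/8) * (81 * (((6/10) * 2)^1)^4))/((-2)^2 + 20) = -2187/250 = -8.75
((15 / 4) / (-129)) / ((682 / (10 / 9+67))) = -3065 / 1055736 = -0.00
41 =41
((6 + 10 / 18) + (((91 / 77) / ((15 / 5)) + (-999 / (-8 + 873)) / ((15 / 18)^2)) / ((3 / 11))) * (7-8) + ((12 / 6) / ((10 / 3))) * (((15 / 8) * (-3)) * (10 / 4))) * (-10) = -8630617 / 311400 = -27.72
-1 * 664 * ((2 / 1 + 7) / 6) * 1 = -996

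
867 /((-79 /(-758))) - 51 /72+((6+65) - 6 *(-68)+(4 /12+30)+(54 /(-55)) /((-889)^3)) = 8827.44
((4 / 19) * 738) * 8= 23616 / 19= 1242.95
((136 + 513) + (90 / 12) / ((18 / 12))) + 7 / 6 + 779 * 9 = 45997 / 6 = 7666.17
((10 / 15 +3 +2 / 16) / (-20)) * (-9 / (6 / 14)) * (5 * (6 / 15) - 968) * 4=-15383.55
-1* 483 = -483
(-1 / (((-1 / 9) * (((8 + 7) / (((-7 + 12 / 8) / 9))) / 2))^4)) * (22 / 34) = -161051 / 860625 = -0.19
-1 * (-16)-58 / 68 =515 / 34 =15.15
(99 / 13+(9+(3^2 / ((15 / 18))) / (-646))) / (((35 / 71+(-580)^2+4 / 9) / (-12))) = -2672213652 / 4513089378005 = -0.00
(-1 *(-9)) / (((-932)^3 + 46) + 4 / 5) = -45 / 4047787606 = -0.00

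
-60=-60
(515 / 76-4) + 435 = 33271 / 76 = 437.78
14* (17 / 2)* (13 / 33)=1547 / 33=46.88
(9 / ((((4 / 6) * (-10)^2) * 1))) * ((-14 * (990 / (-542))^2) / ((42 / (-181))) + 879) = 1071060489 / 7344100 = 145.84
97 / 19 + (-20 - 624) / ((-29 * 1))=27.31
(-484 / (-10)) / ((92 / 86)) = 45.24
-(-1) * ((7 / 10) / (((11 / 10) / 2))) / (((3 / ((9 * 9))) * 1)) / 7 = 54 / 11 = 4.91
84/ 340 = 21/ 85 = 0.25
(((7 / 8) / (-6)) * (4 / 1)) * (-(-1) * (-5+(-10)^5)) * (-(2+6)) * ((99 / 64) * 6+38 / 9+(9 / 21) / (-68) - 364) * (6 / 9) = 400434454055 / 3672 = 109050777.25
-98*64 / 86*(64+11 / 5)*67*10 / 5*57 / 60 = -660697184 / 1075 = -614602.03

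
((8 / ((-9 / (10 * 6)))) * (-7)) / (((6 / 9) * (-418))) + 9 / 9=-71 / 209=-0.34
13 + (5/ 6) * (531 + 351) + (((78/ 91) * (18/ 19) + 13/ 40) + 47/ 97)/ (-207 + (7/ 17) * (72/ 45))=1353989278295/ 1810165112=747.99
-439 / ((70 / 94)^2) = -969751 / 1225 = -791.63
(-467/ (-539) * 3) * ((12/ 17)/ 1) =16812/ 9163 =1.83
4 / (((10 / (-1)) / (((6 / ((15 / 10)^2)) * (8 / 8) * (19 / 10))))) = -152 / 75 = -2.03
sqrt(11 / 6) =sqrt(66) / 6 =1.35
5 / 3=1.67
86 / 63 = 1.37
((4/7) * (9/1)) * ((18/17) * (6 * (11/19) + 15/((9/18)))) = 412128/2261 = 182.28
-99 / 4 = -24.75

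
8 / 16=1 / 2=0.50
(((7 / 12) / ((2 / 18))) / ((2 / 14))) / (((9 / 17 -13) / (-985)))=2461515 / 848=2902.73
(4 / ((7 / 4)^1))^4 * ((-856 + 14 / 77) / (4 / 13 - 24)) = 2005106688 / 2033647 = 985.97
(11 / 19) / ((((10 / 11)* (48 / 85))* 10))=2057 / 18240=0.11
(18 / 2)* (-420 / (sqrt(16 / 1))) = -945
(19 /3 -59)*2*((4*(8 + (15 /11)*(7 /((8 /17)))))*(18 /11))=-2359572 /121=-19500.60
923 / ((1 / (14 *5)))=64610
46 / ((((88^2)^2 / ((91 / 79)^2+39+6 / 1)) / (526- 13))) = 1705698837 / 93567468544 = 0.02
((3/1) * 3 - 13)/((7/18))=-72/7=-10.29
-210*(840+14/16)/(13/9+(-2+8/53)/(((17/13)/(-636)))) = -108069255/551252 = -196.04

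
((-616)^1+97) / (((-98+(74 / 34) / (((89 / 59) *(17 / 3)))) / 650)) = 667459950 / 193393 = 3451.31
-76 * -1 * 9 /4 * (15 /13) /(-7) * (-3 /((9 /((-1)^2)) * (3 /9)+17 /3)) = 23085 /2366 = 9.76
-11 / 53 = -0.21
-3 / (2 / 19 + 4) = -0.73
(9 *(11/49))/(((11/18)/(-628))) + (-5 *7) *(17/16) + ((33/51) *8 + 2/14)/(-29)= -816937879/386512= -2113.62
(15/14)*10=75/7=10.71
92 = 92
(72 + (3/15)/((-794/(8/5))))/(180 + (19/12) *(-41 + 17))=0.51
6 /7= 0.86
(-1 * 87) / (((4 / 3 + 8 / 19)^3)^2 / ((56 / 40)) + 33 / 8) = -167092290997128 / 47922479314519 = -3.49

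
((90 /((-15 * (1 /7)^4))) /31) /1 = -14406 /31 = -464.71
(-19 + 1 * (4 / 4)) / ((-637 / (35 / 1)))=90 / 91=0.99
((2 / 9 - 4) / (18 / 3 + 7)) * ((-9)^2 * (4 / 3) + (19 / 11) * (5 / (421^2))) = -7159121702 / 228109167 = -31.38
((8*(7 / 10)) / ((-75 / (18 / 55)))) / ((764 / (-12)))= 504 / 1313125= 0.00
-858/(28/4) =-858/7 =-122.57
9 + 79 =88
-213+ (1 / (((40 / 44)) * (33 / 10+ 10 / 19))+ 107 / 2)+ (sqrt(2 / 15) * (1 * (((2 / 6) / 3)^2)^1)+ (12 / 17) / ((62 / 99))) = -121134189 / 766258+ sqrt(30) / 1215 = -158.08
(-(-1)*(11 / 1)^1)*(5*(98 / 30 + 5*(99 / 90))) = 482.17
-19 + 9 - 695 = -705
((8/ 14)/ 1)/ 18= 2/ 63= 0.03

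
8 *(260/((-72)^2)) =65/162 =0.40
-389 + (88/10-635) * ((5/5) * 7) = -23862/5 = -4772.40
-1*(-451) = 451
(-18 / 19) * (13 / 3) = -78 / 19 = -4.11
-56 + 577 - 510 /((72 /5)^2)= 448019 /864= 518.54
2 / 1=2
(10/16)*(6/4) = 15/16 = 0.94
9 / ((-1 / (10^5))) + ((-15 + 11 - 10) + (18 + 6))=-899990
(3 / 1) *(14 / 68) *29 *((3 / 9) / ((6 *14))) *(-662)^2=3177269 / 102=31149.70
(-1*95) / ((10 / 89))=-1691 / 2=-845.50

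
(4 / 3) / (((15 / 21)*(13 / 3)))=28 / 65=0.43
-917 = -917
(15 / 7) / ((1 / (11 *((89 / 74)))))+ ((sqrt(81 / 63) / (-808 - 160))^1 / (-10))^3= 27 *sqrt(7) / 44444922368000+ 14685 / 518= 28.35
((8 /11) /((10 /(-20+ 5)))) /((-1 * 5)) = 12 /55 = 0.22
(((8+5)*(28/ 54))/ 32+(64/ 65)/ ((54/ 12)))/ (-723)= -12059/ 20301840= -0.00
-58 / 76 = -29 / 38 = -0.76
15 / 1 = 15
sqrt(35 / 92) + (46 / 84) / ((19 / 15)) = 115 / 266 + sqrt(805) / 46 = 1.05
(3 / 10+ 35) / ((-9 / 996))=-3906.53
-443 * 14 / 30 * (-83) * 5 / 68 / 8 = 157.71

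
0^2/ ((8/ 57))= 0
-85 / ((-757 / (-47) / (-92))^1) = 367540 / 757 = 485.52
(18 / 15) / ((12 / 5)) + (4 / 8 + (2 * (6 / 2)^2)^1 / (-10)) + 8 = 36 / 5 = 7.20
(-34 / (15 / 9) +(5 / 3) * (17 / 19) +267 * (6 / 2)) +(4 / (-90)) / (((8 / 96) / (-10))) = 224416 / 285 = 787.42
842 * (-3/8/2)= -1263/8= -157.88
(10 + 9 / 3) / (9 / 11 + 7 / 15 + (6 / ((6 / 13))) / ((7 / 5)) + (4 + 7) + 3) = 1155 / 2183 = 0.53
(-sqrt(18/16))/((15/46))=-23 * sqrt(2)/10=-3.25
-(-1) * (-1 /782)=-1 /782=-0.00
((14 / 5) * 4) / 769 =56 / 3845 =0.01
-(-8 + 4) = 4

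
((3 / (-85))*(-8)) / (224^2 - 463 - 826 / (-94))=0.00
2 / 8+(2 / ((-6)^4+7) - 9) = -45597 / 5212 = -8.75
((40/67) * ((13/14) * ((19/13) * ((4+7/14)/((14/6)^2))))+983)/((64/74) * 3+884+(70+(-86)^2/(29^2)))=703421971421/690349377886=1.02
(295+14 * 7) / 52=393 / 52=7.56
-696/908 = -0.77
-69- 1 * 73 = -142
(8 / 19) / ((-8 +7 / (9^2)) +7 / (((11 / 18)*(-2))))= -3564 / 115463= -0.03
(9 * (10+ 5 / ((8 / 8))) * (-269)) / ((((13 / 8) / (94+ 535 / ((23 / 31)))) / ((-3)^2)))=-49017405960 / 299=-163937812.58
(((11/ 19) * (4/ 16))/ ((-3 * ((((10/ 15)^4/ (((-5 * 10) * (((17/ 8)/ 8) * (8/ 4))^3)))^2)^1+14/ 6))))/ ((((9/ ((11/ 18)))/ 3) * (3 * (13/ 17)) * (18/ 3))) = -279286759310625/ 912991027609930672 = -0.00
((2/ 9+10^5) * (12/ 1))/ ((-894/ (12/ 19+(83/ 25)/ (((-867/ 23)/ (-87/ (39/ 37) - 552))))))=-544646612523116/ 7179345225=-75862.99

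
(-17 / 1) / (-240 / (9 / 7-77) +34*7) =-901 / 12782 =-0.07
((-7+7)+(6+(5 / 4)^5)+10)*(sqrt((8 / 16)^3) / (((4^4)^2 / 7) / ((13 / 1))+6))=1775319*sqrt(2) / 270671872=0.01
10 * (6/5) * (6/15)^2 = 48/25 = 1.92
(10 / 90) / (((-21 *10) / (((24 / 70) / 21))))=-2 / 231525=-0.00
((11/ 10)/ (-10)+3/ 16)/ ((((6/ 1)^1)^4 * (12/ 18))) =31/ 345600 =0.00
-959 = -959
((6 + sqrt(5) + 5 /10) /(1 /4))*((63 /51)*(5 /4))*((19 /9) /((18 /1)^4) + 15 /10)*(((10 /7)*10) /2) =177149375*sqrt(5) /2676888 + 2302941875 /5353776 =578.13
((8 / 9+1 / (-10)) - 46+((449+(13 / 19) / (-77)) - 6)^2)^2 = 1428375030396685054001464441 / 37107553594904100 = 38492837495.84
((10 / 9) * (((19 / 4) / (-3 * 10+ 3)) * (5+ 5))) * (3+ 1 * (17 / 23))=-40850 / 5589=-7.31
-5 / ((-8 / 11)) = 55 / 8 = 6.88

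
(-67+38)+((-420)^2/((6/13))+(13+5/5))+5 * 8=382225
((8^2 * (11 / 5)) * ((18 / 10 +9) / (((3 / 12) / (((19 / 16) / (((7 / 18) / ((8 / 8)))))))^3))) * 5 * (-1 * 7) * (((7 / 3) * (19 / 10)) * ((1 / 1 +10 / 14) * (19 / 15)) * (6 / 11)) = -3119171623488 / 6125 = -509252509.96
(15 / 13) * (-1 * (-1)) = 15 / 13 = 1.15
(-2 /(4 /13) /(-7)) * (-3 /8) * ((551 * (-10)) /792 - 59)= 339547 /14784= 22.97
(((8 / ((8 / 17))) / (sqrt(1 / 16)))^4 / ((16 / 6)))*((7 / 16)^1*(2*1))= 7015764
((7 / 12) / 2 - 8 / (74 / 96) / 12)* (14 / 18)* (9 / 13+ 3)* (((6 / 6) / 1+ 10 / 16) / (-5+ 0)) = 0.53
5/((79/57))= 3.61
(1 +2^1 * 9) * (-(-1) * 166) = 3154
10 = 10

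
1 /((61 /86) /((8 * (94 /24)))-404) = -8084 /3265753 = -0.00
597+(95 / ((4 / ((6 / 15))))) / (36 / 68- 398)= 8067535 / 13514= 596.98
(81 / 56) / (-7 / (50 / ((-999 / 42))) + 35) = 0.04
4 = 4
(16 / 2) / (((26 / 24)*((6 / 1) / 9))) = 144 / 13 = 11.08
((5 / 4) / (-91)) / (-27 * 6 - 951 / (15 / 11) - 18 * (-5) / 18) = 25 / 1555008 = 0.00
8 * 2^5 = 256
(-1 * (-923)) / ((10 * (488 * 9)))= 923 / 43920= 0.02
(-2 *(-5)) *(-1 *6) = -60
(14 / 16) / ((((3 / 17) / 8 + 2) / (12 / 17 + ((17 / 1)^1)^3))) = 584731 / 275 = 2126.29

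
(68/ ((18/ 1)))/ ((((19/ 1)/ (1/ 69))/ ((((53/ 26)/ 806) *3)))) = 901/ 41209974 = 0.00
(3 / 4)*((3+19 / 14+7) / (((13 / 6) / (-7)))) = -27.52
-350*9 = -3150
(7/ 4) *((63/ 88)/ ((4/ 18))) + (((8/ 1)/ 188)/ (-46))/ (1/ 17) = 4278521/ 761024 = 5.62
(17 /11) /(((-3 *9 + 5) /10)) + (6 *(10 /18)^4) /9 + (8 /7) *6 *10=1132536005 /16671501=67.93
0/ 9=0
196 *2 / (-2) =-196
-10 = -10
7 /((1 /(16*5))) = 560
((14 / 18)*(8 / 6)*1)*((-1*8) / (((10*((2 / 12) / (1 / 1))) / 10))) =-448 / 9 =-49.78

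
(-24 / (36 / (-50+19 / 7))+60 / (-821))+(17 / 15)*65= 105.12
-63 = -63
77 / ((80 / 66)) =63.52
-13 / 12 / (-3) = 13 / 36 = 0.36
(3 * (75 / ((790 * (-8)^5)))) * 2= -45 / 2588672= -0.00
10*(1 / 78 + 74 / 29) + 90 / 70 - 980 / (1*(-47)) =17779718 / 372099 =47.78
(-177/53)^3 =-5545233/148877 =-37.25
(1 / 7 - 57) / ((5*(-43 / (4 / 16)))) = 199 / 3010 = 0.07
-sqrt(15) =-3.87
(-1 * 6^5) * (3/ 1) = -23328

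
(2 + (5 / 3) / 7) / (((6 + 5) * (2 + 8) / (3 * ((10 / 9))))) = 47 / 693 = 0.07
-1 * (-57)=57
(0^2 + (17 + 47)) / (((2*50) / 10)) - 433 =-426.60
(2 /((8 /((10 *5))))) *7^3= 8575 /2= 4287.50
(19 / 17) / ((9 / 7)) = 133 / 153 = 0.87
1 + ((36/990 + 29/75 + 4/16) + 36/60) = 7501/3300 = 2.27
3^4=81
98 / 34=49 / 17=2.88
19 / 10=1.90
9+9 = 18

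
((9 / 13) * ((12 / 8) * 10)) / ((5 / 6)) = 162 / 13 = 12.46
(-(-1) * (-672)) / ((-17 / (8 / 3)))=1792 / 17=105.41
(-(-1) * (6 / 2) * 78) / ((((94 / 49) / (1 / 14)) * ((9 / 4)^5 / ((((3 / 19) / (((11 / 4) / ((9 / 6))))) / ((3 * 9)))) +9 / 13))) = 1211392 / 2513595673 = 0.00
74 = 74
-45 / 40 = -9 / 8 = -1.12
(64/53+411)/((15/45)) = 65541/53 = 1236.62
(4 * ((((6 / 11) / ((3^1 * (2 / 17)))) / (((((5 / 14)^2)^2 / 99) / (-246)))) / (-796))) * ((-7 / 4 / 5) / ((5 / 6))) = -15181964784 / 3109375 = -4882.64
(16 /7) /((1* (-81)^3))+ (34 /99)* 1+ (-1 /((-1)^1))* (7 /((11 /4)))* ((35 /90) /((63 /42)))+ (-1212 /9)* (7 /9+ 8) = -48330543794 /40920957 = -1181.07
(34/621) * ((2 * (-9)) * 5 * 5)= -1700/69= -24.64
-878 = -878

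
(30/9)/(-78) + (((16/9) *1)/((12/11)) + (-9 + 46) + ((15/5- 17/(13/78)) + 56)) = -4.41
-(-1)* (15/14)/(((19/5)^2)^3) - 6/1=-3951619629/658642334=-6.00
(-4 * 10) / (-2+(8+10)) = -2.50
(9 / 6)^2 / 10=9 / 40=0.22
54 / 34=27 / 17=1.59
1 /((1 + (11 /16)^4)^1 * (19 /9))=589824 /1523363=0.39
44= 44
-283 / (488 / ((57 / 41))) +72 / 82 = 0.07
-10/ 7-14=-108/ 7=-15.43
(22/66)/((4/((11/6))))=11/72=0.15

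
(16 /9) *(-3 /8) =-2 /3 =-0.67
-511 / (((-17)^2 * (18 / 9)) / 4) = -1022 / 289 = -3.54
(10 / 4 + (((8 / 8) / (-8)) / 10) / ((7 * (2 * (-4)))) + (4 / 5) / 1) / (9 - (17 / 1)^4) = -2957 / 74826752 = -0.00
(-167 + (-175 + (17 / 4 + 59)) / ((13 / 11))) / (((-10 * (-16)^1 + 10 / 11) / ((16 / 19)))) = -1.37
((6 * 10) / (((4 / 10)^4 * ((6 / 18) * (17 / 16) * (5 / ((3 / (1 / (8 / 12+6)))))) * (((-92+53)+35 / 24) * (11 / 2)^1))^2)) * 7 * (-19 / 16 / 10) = -6463800000000 / 28387869169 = -227.70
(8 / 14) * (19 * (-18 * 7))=-1368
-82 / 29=-2.83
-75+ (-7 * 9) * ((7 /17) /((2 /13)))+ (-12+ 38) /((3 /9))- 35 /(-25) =-27917 /170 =-164.22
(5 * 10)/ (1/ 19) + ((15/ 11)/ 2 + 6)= 21047/ 22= 956.68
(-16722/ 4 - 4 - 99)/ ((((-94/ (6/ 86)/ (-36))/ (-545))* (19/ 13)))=1638824265/ 38399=42678.83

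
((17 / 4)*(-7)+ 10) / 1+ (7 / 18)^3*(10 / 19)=-546257 / 27702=-19.72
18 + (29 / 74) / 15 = 20009 / 1110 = 18.03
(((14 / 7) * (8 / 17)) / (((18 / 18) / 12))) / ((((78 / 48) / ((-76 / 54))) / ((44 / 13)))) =-856064 / 25857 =-33.11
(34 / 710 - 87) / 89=-30868 / 31595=-0.98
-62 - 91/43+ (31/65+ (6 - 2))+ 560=1398508/2795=500.36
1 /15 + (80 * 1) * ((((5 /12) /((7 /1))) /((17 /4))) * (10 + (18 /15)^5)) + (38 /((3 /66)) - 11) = 37443016 /44625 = 839.06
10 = 10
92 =92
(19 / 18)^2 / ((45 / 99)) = 3971 / 1620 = 2.45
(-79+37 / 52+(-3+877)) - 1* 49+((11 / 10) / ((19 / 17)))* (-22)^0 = 3693617 / 4940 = 747.70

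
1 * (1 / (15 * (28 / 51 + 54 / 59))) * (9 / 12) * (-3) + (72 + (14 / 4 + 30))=9287633 / 88120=105.40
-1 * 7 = -7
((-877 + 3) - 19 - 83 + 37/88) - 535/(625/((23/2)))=-10839659/11000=-985.42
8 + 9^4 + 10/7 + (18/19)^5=113896448283/17332693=6571.19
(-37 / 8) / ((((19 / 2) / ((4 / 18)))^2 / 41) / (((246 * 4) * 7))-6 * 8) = 6966064 / 72286701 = 0.10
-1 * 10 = -10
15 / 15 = 1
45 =45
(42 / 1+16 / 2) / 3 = 50 / 3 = 16.67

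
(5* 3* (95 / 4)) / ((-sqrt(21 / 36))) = -1425* sqrt(21) / 14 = -466.44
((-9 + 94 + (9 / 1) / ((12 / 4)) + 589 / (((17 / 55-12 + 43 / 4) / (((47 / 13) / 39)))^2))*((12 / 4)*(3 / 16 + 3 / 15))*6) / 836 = 363626842681 / 465047909820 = 0.78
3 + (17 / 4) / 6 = 89 / 24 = 3.71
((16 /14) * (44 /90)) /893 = 176 /281295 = 0.00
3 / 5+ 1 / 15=0.67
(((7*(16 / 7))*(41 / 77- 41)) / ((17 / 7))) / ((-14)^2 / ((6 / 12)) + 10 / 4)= -99712 / 147543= -0.68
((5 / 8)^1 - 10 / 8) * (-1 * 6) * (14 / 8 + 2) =225 / 16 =14.06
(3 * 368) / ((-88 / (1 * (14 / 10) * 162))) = -156492 / 55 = -2845.31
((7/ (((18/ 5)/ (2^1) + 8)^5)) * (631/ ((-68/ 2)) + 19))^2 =2197265625/ 1882446119184479044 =0.00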